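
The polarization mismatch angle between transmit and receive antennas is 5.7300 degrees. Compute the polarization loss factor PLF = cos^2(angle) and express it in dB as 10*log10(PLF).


PLF_linear = cos^2(5.7300 deg) = 0.9900318
PLF_dB = 10 * log10(0.9900318) = -0.04351 dB

-0.04351 dB


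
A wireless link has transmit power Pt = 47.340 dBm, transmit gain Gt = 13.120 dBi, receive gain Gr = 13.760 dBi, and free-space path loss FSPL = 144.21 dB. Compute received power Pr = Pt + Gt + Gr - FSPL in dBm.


Pr = 47.340 + 13.120 + 13.760 - 144.21 = -69.99 dBm

-69.99 dBm


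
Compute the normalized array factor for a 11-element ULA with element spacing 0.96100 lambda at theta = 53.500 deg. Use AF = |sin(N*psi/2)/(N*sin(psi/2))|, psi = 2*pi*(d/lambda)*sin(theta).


psi = 2*pi*0.96100*sin(53.500 deg) = 4.853801 rad
AF = |sin(11*4.853801/2) / (11*sin(4.853801/2))| = 0.1387

0.1387


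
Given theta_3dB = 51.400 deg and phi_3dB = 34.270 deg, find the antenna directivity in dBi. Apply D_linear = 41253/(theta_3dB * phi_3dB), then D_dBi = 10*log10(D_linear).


D_linear = 41253 / (51.400 * 34.270) = 23.41954
D_dBi = 10 * log10(23.41954) = 13.70 dBi

13.70 dBi


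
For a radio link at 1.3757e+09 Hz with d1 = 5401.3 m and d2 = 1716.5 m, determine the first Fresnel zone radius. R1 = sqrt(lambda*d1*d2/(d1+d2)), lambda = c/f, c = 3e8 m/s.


lambda = c / f = 3.0000e+08 / 1.3757e+09 = 0.2180708 m
R1 = sqrt(0.2180708 * 5401.3 * 1716.5 / (5401.3 + 1716.5)) = 16.85 m

16.85 m


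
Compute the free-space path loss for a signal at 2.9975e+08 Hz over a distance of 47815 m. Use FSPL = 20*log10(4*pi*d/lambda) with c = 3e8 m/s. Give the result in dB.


lambda = c / f = 3.0000e+08 / 2.9975e+08 = 1.000834 m
FSPL = 20 * log10(4*pi*47815/1.000834) = 115.6 dB

115.6 dB


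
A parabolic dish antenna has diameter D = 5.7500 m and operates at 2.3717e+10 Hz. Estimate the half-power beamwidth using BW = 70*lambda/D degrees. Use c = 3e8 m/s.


lambda = c / f = 3.0000e+08 / 2.3717e+10 = 0.01264915 m
BW = 70 * 0.01264915 / 5.7500 = 0.1540 deg

0.1540 deg


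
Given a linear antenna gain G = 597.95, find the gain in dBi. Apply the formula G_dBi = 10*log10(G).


G_dBi = 10 * log10(597.95) = 27.77 dBi

27.77 dBi


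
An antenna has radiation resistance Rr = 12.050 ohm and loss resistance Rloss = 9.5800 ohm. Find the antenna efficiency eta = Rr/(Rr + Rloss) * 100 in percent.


eta = 12.050 / (12.050 + 9.5800) * 100 = 55.71%

55.71%


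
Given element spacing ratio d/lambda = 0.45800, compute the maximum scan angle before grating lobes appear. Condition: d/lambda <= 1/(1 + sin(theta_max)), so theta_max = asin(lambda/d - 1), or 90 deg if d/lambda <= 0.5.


lambda/d - 1 = 1/0.45800 - 1 = 1.183406 >= 1
d/lambda <= 0.5, so the array can scan to endfire without grating lobes: theta_max = 90 deg

90 deg


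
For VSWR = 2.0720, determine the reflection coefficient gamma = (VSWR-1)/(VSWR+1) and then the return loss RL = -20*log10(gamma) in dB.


gamma = (2.0720 - 1) / (2.0720 + 1) = 0.3489583
RL = -20 * log10(0.3489583) = 9.145 dB

9.145 dB


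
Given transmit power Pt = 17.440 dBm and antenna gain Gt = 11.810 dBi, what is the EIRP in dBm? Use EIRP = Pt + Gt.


EIRP = Pt + Gt = 17.440 + 11.810 = 29.25 dBm

29.25 dBm


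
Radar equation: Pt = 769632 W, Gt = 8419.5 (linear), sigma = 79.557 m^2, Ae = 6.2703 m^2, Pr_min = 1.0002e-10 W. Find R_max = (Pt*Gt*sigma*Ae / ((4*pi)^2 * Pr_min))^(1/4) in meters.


R^4 = 769632*8419.5*79.557*6.2703 / ((4*pi)^2 * 1.0002e-10) = 2.046584e+20
R_max = 2.046584e+20^0.25 = 119607 m

119607 m


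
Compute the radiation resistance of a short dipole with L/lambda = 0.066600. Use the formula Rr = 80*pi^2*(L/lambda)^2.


Rr = 80 * pi^2 * (0.066600)^2 = 80 * 9.869604 * 4.435560e-03 = 3.502 ohm

3.502 ohm


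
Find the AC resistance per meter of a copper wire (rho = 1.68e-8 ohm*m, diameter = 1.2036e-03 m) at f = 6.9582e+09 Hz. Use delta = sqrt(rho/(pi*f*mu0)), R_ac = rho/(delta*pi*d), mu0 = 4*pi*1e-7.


delta = sqrt(1.68e-8 / (pi * 6.9582e+09 * 4*pi*1e-7)) = 7.820352e-07 m
R_ac = 1.68e-8 / (7.820352e-07 * pi * 1.2036e-03) = 5.681 ohm/m

5.681 ohm/m


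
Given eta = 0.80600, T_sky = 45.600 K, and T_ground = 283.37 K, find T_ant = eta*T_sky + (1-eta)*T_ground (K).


T_ant = 0.80600 * 45.600 + (1 - 0.80600) * 283.37 = 91.73 K

91.73 K


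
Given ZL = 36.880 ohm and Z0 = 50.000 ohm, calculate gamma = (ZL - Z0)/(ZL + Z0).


gamma = (36.880 - 50.000) / (36.880 + 50.000) = -0.1510

-0.1510


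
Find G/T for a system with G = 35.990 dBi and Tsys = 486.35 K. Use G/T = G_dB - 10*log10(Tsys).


G/T = 35.990 - 10*log10(486.35) = 35.990 - 26.86949 = 9.121 dB/K

9.121 dB/K


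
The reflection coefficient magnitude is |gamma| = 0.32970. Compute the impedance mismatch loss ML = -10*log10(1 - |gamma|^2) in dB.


ML = -10 * log10(1 - 0.32970^2) = -10 * log10(0.89129791) = 0.4998 dB

0.4998 dB


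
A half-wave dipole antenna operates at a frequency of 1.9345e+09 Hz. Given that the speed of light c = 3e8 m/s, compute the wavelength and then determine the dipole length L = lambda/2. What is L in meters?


lambda = c / f = 3.0000e+08 / 1.9345e+09 = 0.1550788 m
L = lambda / 2 = 0.1550788 / 2 = 0.07754 m

0.07754 m


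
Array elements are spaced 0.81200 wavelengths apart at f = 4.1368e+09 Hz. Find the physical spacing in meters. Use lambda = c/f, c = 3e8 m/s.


lambda = c / f = 3.0000e+08 / 4.1368e+09 = 0.07251982 m
d = 0.81200 * 0.07251982 = 0.05889 m

0.05889 m


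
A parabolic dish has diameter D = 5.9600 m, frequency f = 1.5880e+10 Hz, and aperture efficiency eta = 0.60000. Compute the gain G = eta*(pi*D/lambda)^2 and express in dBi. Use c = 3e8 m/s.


lambda = c / f = 3.0000e+08 / 1.5880e+10 = 0.01889169 m
G_linear = 0.60000 * (pi * 5.9600 / 0.01889169)^2 = 589388.8
G_dBi = 10 * log10(589388.8) = 57.70 dBi

57.70 dBi


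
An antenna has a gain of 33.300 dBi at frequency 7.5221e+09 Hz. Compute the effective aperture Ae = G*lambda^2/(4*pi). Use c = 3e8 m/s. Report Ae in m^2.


lambda = c / f = 3.0000e+08 / 7.5221e+09 = 0.03988248 m
G_linear = 10^(33.300/10) = 2137.962
Ae = G_linear * lambda^2 / (4*pi) = 2137.962 * 0.03988248^2 / (4*pi) = 0.2706 m^2

0.2706 m^2


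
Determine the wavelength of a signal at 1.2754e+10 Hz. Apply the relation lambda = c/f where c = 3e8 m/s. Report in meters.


lambda = c / f = 3.0000e+08 / 1.2754e+10 = 0.02352 m

0.02352 m


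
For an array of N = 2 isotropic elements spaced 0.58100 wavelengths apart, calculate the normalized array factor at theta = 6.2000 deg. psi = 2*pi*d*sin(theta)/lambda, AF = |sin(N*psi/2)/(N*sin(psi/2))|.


psi = 2*pi*0.58100*sin(6.2000 deg) = 0.3942550 rad
AF = |sin(2*0.3942550/2) / (2*sin(0.3942550/2))| = 0.9806

0.9806


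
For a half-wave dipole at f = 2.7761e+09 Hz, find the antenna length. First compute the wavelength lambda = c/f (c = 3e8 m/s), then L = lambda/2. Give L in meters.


lambda = c / f = 3.0000e+08 / 2.7761e+09 = 0.1080653 m
L = lambda / 2 = 0.1080653 / 2 = 0.05403 m

0.05403 m


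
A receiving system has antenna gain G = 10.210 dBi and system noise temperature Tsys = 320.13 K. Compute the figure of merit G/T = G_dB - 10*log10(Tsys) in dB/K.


G/T = 10.210 - 10*log10(320.13) = 10.210 - 25.05326 = -14.84 dB/K

-14.84 dB/K


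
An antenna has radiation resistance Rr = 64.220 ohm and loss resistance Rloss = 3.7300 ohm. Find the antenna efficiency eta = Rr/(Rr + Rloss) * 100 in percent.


eta = 64.220 / (64.220 + 3.7300) * 100 = 94.51%

94.51%


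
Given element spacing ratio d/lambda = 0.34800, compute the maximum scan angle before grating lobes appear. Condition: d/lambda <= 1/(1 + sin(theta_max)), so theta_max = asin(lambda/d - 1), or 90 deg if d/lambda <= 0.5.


lambda/d - 1 = 1/0.34800 - 1 = 1.873563 >= 1
d/lambda <= 0.5, so the array can scan to endfire without grating lobes: theta_max = 90 deg

90 deg


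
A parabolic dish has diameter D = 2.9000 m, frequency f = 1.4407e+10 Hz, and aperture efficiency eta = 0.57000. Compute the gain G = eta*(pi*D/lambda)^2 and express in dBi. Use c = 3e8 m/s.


lambda = c / f = 3.0000e+08 / 1.4407e+10 = 0.02082321 m
G_linear = 0.57000 * (pi * 2.9000 / 0.02082321)^2 = 109112.7
G_dBi = 10 * log10(109112.7) = 50.38 dBi

50.38 dBi


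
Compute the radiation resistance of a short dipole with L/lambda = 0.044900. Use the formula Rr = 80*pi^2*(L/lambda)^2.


Rr = 80 * pi^2 * (0.044900)^2 = 80 * 9.869604 * 2.016010e-03 = 1.592 ohm

1.592 ohm


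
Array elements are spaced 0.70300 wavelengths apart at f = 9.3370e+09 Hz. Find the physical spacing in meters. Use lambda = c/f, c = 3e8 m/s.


lambda = c / f = 3.0000e+08 / 9.3370e+09 = 0.03213023 m
d = 0.70300 * 0.03213023 = 0.02259 m

0.02259 m


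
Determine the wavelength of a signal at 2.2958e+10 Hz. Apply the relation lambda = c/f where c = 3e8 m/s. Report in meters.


lambda = c / f = 3.0000e+08 / 2.2958e+10 = 0.01307 m

0.01307 m


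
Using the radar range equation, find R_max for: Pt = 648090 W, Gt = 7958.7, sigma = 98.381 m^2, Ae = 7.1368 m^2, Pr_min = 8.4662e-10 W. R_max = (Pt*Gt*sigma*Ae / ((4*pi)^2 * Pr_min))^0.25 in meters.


R^4 = 648090*7958.7*98.381*7.1368 / ((4*pi)^2 * 8.4662e-10) = 2.708844e+19
R_max = 2.708844e+19^0.25 = 72143 m

72143 m


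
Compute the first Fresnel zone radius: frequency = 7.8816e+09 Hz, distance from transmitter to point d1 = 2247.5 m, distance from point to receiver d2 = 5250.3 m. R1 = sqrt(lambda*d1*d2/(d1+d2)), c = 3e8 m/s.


lambda = c / f = 3.0000e+08 / 7.8816e+09 = 0.03806334 m
R1 = sqrt(0.03806334 * 2247.5 * 5250.3 / (2247.5 + 5250.3)) = 7.740 m

7.740 m


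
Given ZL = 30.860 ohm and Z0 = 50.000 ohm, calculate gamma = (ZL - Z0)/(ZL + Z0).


gamma = (30.860 - 50.000) / (30.860 + 50.000) = -0.2367

-0.2367


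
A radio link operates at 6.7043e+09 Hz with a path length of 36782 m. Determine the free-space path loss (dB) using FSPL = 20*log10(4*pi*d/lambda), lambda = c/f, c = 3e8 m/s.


lambda = c / f = 3.0000e+08 / 6.7043e+09 = 0.04474740 m
FSPL = 20 * log10(4*pi*36782/0.04474740) = 140.3 dB

140.3 dB


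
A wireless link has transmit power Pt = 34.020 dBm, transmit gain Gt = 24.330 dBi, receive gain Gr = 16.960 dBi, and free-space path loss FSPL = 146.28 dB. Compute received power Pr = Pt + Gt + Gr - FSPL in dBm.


Pr = 34.020 + 24.330 + 16.960 - 146.28 = -70.97 dBm

-70.97 dBm


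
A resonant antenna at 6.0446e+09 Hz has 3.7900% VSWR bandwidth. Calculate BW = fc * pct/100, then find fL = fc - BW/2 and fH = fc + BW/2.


BW = 6.0446e+09 * 3.7900/100 = 2.290903e+08 Hz
fL = 6.0446e+09 - 2.290903e+08/2 = 5.930e+09 Hz
fH = 6.0446e+09 + 2.290903e+08/2 = 6.159e+09 Hz

BW=2.291e+08 Hz, fL=5.930e+09 Hz, fH=6.159e+09 Hz


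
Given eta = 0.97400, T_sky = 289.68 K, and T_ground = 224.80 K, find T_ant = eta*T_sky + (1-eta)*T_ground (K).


T_ant = 0.97400 * 289.68 + (1 - 0.97400) * 224.80 = 288.0 K

288.0 K


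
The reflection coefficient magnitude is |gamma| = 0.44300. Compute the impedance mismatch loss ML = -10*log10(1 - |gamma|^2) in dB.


ML = -10 * log10(1 - 0.44300^2) = -10 * log10(0.803751) = 0.9488 dB

0.9488 dB


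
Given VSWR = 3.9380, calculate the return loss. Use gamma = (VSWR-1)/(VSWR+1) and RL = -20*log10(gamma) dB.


gamma = (3.9380 - 1) / (3.9380 + 1) = 0.5949777
RL = -20 * log10(0.5949777) = 4.510 dB

4.510 dB


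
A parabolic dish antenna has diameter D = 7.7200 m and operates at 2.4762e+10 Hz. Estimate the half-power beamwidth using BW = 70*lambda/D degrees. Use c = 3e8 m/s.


lambda = c / f = 3.0000e+08 / 2.4762e+10 = 0.01211534 m
BW = 70 * 0.01211534 / 7.7200 = 0.1099 deg

0.1099 deg


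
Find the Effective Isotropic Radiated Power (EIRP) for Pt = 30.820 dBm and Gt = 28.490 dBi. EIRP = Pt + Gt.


EIRP = Pt + Gt = 30.820 + 28.490 = 59.31 dBm

59.31 dBm


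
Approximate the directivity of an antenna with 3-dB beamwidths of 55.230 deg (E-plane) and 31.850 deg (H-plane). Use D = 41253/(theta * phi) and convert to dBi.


D_linear = 41253 / (55.230 * 31.850) = 23.45152
D_dBi = 10 * log10(23.45152) = 13.70 dBi

13.70 dBi


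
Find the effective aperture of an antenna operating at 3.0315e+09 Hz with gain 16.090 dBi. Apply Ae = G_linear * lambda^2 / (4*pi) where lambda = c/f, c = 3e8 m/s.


lambda = c / f = 3.0000e+08 / 3.0315e+09 = 0.09896091 m
G_linear = 10^(16.090/10) = 40.64433
Ae = G_linear * lambda^2 / (4*pi) = 40.64433 * 0.09896091^2 / (4*pi) = 0.03168 m^2

0.03168 m^2


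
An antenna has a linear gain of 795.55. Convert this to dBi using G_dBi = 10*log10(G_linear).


G_dBi = 10 * log10(795.55) = 29.01 dBi

29.01 dBi


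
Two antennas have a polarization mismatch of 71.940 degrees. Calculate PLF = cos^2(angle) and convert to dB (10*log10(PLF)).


PLF_linear = cos^2(71.940 deg) = 0.09610792
PLF_dB = 10 * log10(0.09610792) = -10.17 dB

-10.17 dB


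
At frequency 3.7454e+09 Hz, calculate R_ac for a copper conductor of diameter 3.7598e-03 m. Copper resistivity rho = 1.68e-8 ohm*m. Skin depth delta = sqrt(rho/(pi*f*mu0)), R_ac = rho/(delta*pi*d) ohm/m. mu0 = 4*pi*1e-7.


delta = sqrt(1.68e-8 / (pi * 3.7454e+09 * 4*pi*1e-7)) = 1.065923e-06 m
R_ac = 1.68e-8 / (1.065923e-06 * pi * 3.7598e-03) = 1.334 ohm/m

1.334 ohm/m


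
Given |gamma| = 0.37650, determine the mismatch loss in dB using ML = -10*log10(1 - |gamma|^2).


ML = -10 * log10(1 - 0.37650^2) = -10 * log10(0.85824775) = 0.6639 dB

0.6639 dB


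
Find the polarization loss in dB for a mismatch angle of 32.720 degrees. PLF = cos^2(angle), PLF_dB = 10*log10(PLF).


PLF_linear = cos^2(32.720 deg) = 0.7078230
PLF_dB = 10 * log10(0.7078230) = -1.501 dB

-1.501 dB


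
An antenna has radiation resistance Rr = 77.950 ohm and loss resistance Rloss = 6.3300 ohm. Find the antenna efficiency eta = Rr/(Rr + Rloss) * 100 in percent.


eta = 77.950 / (77.950 + 6.3300) * 100 = 92.49%

92.49%


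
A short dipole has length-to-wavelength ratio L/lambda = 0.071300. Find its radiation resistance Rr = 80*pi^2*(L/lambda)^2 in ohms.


Rr = 80 * pi^2 * (0.071300)^2 = 80 * 9.869604 * 5.083690e-03 = 4.014 ohm

4.014 ohm


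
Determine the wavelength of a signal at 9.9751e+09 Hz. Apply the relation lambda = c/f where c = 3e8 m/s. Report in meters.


lambda = c / f = 3.0000e+08 / 9.9751e+09 = 0.03007 m

0.03007 m


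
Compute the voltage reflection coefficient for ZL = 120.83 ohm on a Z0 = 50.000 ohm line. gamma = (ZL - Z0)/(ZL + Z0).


gamma = (120.83 - 50.000) / (120.83 + 50.000) = 0.4146

0.4146


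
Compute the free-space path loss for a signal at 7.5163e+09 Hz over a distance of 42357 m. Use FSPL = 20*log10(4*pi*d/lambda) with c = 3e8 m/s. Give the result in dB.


lambda = c / f = 3.0000e+08 / 7.5163e+09 = 0.03991326 m
FSPL = 20 * log10(4*pi*42357/0.03991326) = 142.5 dB

142.5 dB


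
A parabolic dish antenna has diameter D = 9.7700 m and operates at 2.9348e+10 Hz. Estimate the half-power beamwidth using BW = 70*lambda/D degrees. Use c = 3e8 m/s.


lambda = c / f = 3.0000e+08 / 2.9348e+10 = 0.01022216 m
BW = 70 * 0.01022216 / 9.7700 = 0.07324 deg

0.07324 deg


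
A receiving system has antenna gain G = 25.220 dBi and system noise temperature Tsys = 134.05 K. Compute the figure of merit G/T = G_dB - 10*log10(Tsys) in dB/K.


G/T = 25.220 - 10*log10(134.05) = 25.220 - 21.27267 = 3.947 dB/K

3.947 dB/K


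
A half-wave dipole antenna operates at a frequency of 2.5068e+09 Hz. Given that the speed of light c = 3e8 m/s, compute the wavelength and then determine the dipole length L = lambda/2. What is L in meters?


lambda = c / f = 3.0000e+08 / 2.5068e+09 = 0.1196745 m
L = lambda / 2 = 0.1196745 / 2 = 0.05984 m

0.05984 m


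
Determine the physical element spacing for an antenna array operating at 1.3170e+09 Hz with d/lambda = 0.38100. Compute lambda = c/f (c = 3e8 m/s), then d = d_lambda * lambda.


lambda = c / f = 3.0000e+08 / 1.3170e+09 = 0.2277904 m
d = 0.38100 * 0.2277904 = 0.08679 m

0.08679 m


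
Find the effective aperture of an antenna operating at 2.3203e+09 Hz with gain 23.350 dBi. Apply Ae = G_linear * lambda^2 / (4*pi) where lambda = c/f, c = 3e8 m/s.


lambda = c / f = 3.0000e+08 / 2.3203e+09 = 0.1292936 m
G_linear = 10^(23.350/10) = 216.2719
Ae = G_linear * lambda^2 / (4*pi) = 216.2719 * 0.1292936^2 / (4*pi) = 0.2877 m^2

0.2877 m^2


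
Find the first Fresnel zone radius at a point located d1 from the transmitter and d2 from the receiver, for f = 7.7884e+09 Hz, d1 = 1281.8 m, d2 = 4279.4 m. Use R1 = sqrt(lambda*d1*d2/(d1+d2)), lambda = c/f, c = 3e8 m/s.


lambda = c / f = 3.0000e+08 / 7.7884e+09 = 0.03851882 m
R1 = sqrt(0.03851882 * 1281.8 * 4279.4 / (1281.8 + 4279.4)) = 6.164 m

6.164 m


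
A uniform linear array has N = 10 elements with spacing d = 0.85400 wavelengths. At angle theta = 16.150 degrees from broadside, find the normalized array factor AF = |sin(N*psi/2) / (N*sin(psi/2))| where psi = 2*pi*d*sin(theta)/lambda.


psi = 2*pi*0.85400*sin(16.150 deg) = 1.492524 rad
AF = |sin(10*1.492524/2) / (10*sin(1.492524/2))| = 0.1362

0.1362


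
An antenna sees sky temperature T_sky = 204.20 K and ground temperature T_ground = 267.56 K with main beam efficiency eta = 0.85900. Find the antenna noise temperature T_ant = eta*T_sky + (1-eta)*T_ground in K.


T_ant = 0.85900 * 204.20 + (1 - 0.85900) * 267.56 = 213.1 K

213.1 K


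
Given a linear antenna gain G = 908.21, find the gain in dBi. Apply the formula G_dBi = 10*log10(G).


G_dBi = 10 * log10(908.21) = 29.58 dBi

29.58 dBi


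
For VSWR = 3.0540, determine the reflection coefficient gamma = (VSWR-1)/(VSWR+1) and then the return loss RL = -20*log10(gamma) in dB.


gamma = (3.0540 - 1) / (3.0540 + 1) = 0.5066601
RL = -20 * log10(0.5066601) = 5.906 dB

5.906 dB


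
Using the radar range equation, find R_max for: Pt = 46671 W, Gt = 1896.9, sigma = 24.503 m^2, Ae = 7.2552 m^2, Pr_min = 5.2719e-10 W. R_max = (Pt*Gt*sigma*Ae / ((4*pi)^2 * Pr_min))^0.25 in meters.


R^4 = 46671*1896.9*24.503*7.2552 / ((4*pi)^2 * 5.2719e-10) = 1.890485e+17
R_max = 1.890485e+17^0.25 = 20852 m

20852 m


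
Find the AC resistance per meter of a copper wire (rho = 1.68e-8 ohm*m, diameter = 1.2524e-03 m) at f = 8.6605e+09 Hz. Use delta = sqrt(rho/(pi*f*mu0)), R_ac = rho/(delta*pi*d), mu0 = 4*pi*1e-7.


delta = sqrt(1.68e-8 / (pi * 8.6605e+09 * 4*pi*1e-7)) = 7.009762e-07 m
R_ac = 1.68e-8 / (7.009762e-07 * pi * 1.2524e-03) = 6.091 ohm/m

6.091 ohm/m


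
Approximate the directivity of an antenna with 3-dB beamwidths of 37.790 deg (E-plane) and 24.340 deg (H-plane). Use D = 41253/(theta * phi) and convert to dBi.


D_linear = 41253 / (37.790 * 24.340) = 44.84955
D_dBi = 10 * log10(44.84955) = 16.52 dBi

16.52 dBi


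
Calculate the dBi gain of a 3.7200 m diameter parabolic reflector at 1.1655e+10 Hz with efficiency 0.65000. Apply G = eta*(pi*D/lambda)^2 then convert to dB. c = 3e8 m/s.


lambda = c / f = 3.0000e+08 / 1.1655e+10 = 0.02574003 m
G_linear = 0.65000 * (pi * 3.7200 / 0.02574003)^2 = 133992.6
G_dBi = 10 * log10(133992.6) = 51.27 dBi

51.27 dBi


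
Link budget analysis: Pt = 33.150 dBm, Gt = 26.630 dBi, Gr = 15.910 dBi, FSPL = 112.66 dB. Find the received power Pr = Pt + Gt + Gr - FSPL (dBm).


Pr = 33.150 + 26.630 + 15.910 - 112.66 = -36.97 dBm

-36.97 dBm


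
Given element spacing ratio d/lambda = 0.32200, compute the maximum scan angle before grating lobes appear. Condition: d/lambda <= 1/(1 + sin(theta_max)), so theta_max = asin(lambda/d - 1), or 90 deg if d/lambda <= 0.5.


lambda/d - 1 = 1/0.32200 - 1 = 2.105590 >= 1
d/lambda <= 0.5, so the array can scan to endfire without grating lobes: theta_max = 90 deg

90 deg


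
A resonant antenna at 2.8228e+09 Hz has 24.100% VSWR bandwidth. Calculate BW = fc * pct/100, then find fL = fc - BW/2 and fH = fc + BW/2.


BW = 2.8228e+09 * 24.100/100 = 6.802948e+08 Hz
fL = 2.8228e+09 - 6.802948e+08/2 = 2.483e+09 Hz
fH = 2.8228e+09 + 6.802948e+08/2 = 3.163e+09 Hz

BW=6.803e+08 Hz, fL=2.483e+09 Hz, fH=3.163e+09 Hz


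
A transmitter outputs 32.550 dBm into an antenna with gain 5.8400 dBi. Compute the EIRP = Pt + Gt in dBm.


EIRP = Pt + Gt = 32.550 + 5.8400 = 38.39 dBm

38.39 dBm


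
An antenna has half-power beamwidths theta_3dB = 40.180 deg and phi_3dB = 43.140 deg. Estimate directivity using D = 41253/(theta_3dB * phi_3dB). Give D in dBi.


D_linear = 41253 / (40.180 * 43.140) = 23.79937
D_dBi = 10 * log10(23.79937) = 13.77 dBi

13.77 dBi


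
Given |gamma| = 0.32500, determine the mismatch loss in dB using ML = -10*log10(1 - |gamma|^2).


ML = -10 * log10(1 - 0.32500^2) = -10 * log10(0.894375) = 0.4848 dB

0.4848 dB


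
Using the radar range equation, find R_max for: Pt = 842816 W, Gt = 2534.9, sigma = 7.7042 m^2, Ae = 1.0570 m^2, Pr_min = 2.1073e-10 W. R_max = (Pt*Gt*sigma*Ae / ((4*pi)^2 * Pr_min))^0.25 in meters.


R^4 = 842816*2534.9*7.7042*1.0570 / ((4*pi)^2 * 2.1073e-10) = 5.228174e+17
R_max = 5.228174e+17^0.25 = 26890 m

26890 m


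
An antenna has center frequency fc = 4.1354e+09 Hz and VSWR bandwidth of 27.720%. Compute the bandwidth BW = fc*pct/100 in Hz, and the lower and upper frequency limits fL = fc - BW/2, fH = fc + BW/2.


BW = 4.1354e+09 * 27.720/100 = 1.146333e+09 Hz
fL = 4.1354e+09 - 1.146333e+09/2 = 3.562e+09 Hz
fH = 4.1354e+09 + 1.146333e+09/2 = 4.709e+09 Hz

BW=1.146e+09 Hz, fL=3.562e+09 Hz, fH=4.709e+09 Hz


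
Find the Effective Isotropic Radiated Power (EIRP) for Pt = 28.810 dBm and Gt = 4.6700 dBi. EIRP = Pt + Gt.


EIRP = Pt + Gt = 28.810 + 4.6700 = 33.48 dBm

33.48 dBm


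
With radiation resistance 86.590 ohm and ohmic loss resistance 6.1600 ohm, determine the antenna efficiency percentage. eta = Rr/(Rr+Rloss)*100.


eta = 86.590 / (86.590 + 6.1600) * 100 = 93.36%

93.36%


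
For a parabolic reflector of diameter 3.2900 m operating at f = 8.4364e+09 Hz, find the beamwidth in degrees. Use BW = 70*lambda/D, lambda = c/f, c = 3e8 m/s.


lambda = c / f = 3.0000e+08 / 8.4364e+09 = 0.03556019 m
BW = 70 * 0.03556019 / 3.2900 = 0.7566 deg

0.7566 deg


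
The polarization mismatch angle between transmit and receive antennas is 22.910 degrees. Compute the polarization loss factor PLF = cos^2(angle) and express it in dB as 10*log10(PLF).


PLF_linear = cos^2(22.910 deg) = 0.8484574
PLF_dB = 10 * log10(0.8484574) = -0.7137 dB

-0.7137 dB


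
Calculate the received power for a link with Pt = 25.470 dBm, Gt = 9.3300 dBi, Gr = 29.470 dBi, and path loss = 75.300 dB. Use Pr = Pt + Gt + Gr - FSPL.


Pr = 25.470 + 9.3300 + 29.470 - 75.300 = -11.03 dBm

-11.03 dBm


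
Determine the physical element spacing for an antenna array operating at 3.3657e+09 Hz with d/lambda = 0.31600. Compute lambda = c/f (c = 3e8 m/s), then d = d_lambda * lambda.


lambda = c / f = 3.0000e+08 / 3.3657e+09 = 0.08913450 m
d = 0.31600 * 0.08913450 = 0.02817 m

0.02817 m


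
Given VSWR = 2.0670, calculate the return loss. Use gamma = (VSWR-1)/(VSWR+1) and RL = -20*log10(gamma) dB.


gamma = (2.0670 - 1) / (2.0670 + 1) = 0.3478970
RL = -20 * log10(0.3478970) = 9.171 dB

9.171 dB


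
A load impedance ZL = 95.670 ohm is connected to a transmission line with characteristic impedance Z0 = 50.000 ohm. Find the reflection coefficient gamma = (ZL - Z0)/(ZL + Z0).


gamma = (95.670 - 50.000) / (95.670 + 50.000) = 0.3135

0.3135


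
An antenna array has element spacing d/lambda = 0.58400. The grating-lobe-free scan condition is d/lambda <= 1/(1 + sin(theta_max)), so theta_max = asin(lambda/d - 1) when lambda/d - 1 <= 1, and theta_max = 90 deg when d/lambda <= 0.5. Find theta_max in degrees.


lambda/d - 1 = 1/0.58400 - 1 = 0.7123288
theta_max = asin(0.7123288) = 45.42 deg

45.42 deg


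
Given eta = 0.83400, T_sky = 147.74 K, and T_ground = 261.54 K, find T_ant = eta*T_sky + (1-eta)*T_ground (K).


T_ant = 0.83400 * 147.74 + (1 - 0.83400) * 261.54 = 166.6 K

166.6 K


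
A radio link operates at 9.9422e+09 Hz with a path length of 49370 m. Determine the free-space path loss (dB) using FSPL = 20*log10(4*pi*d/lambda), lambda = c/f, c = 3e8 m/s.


lambda = c / f = 3.0000e+08 / 9.9422e+09 = 0.03017441 m
FSPL = 20 * log10(4*pi*49370/0.03017441) = 146.3 dB

146.3 dB


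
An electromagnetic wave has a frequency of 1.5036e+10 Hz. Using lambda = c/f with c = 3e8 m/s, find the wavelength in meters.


lambda = c / f = 3.0000e+08 / 1.5036e+10 = 0.01995 m

0.01995 m


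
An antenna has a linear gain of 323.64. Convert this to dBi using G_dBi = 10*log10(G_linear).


G_dBi = 10 * log10(323.64) = 25.10 dBi

25.10 dBi


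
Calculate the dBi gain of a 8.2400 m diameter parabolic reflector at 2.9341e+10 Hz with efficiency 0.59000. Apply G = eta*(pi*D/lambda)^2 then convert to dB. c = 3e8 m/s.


lambda = c / f = 3.0000e+08 / 2.9341e+10 = 0.01022460 m
G_linear = 0.59000 * (pi * 8.2400 / 0.01022460)^2 = 3.781930e+06
G_dBi = 10 * log10(3.781930e+06) = 65.78 dBi

65.78 dBi


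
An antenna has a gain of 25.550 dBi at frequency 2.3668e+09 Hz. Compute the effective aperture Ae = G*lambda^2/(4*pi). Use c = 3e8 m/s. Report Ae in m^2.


lambda = c / f = 3.0000e+08 / 2.3668e+09 = 0.1267534 m
G_linear = 10^(25.550/10) = 358.9219
Ae = G_linear * lambda^2 / (4*pi) = 358.9219 * 0.1267534^2 / (4*pi) = 0.4589 m^2

0.4589 m^2


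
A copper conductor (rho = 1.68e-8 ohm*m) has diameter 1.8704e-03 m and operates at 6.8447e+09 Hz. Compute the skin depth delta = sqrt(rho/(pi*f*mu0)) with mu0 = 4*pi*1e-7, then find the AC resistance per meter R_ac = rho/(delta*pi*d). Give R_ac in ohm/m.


delta = sqrt(1.68e-8 / (pi * 6.8447e+09 * 4*pi*1e-7)) = 7.884925e-07 m
R_ac = 1.68e-8 / (7.884925e-07 * pi * 1.8704e-03) = 3.626 ohm/m

3.626 ohm/m


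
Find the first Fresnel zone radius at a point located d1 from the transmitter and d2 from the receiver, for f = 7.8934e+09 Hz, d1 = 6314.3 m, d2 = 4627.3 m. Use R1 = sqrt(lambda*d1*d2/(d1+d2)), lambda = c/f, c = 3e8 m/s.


lambda = c / f = 3.0000e+08 / 7.8934e+09 = 0.03800644 m
R1 = sqrt(0.03800644 * 6314.3 * 4627.3 / (6314.3 + 4627.3)) = 10.07 m

10.07 m


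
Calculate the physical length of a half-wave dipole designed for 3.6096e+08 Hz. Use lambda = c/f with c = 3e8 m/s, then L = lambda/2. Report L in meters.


lambda = c / f = 3.0000e+08 / 3.6096e+08 = 0.8311170 m
L = lambda / 2 = 0.8311170 / 2 = 0.4156 m

0.4156 m


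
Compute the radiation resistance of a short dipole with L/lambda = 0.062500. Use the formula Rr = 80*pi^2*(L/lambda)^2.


Rr = 80 * pi^2 * (0.062500)^2 = 80 * 9.869604 * 3.906250e-03 = 3.084 ohm

3.084 ohm


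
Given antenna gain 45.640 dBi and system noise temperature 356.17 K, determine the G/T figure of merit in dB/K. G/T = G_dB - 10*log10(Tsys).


G/T = 45.640 - 10*log10(356.17) = 45.640 - 25.51657 = 20.12 dB/K

20.12 dB/K


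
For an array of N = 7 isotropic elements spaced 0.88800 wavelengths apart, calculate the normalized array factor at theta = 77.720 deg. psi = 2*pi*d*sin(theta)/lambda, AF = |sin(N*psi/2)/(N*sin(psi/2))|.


psi = 2*pi*0.88800*sin(77.720 deg) = 5.451810 rad
AF = |sin(7*5.451810/2) / (7*sin(5.451810/2))| = 0.08126

0.08126


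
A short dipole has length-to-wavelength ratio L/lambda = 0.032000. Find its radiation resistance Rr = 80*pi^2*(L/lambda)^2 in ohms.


Rr = 80 * pi^2 * (0.032000)^2 = 80 * 9.869604 * 1.024000e-03 = 0.8085 ohm

0.8085 ohm


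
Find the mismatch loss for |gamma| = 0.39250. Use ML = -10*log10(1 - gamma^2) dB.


ML = -10 * log10(1 - 0.39250^2) = -10 * log10(0.84594375) = 0.7266 dB

0.7266 dB


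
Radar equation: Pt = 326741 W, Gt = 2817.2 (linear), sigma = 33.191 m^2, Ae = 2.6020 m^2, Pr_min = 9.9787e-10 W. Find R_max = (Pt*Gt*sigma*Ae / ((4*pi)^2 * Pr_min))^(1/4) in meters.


R^4 = 326741*2817.2*33.191*2.6020 / ((4*pi)^2 * 9.9787e-10) = 5.044931e+17
R_max = 5.044931e+17^0.25 = 26651 m

26651 m


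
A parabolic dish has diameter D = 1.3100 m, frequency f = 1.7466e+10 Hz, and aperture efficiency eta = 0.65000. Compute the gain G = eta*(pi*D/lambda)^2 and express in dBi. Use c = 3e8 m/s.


lambda = c / f = 3.0000e+08 / 1.7466e+10 = 0.01717623 m
G_linear = 0.65000 * (pi * 1.3100 / 0.01717623)^2 = 37316.42
G_dBi = 10 * log10(37316.42) = 45.72 dBi

45.72 dBi


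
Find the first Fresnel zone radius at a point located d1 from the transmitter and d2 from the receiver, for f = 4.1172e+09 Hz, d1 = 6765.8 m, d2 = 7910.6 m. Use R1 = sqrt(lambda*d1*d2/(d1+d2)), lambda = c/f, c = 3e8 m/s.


lambda = c / f = 3.0000e+08 / 4.1172e+09 = 0.07286505 m
R1 = sqrt(0.07286505 * 6765.8 * 7910.6 / (6765.8 + 7910.6)) = 16.30 m

16.30 m


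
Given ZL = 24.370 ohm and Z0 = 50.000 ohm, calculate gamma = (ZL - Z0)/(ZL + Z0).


gamma = (24.370 - 50.000) / (24.370 + 50.000) = -0.3446

-0.3446


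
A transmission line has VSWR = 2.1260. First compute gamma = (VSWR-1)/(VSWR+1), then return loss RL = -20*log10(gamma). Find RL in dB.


gamma = (2.1260 - 1) / (2.1260 + 1) = 0.3602047
RL = -20 * log10(0.3602047) = 8.869 dB

8.869 dB


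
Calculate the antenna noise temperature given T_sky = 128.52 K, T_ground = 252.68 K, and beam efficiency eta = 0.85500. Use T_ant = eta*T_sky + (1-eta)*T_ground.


T_ant = 0.85500 * 128.52 + (1 - 0.85500) * 252.68 = 146.5 K

146.5 K


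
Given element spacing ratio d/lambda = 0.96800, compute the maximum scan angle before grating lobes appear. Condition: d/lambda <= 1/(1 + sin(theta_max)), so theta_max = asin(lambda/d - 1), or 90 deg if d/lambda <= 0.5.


lambda/d - 1 = 1/0.96800 - 1 = 0.03305785
theta_max = asin(0.03305785) = 1.894 deg

1.894 deg


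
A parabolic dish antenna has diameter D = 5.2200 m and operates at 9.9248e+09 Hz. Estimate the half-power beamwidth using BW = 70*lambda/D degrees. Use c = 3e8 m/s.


lambda = c / f = 3.0000e+08 / 9.9248e+09 = 0.03022731 m
BW = 70 * 0.03022731 / 5.2200 = 0.4053 deg

0.4053 deg


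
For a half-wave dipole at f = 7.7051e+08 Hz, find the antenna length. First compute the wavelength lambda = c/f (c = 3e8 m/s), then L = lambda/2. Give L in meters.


lambda = c / f = 3.0000e+08 / 7.7051e+08 = 0.3893525 m
L = lambda / 2 = 0.3893525 / 2 = 0.1947 m

0.1947 m


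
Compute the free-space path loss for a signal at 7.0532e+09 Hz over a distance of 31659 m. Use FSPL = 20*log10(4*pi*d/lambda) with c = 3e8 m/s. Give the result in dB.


lambda = c / f = 3.0000e+08 / 7.0532e+09 = 0.04253389 m
FSPL = 20 * log10(4*pi*31659/0.04253389) = 139.4 dB

139.4 dB


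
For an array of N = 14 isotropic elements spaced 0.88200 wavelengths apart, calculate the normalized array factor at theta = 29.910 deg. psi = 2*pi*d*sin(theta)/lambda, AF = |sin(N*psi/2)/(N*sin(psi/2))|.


psi = 2*pi*0.88200*sin(29.910 deg) = 2.763343 rad
AF = |sin(14*2.763343/2) / (14*sin(2.763343/2))| = 0.03447

0.03447


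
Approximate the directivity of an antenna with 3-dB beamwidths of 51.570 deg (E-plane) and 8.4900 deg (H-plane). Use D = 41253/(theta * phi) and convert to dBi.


D_linear = 41253 / (51.570 * 8.4900) = 94.22165
D_dBi = 10 * log10(94.22165) = 19.74 dBi

19.74 dBi


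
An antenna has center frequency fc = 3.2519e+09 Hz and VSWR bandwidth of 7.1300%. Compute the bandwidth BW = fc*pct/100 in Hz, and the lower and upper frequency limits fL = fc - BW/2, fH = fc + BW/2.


BW = 3.2519e+09 * 7.1300/100 = 2.318605e+08 Hz
fL = 3.2519e+09 - 2.318605e+08/2 = 3.136e+09 Hz
fH = 3.2519e+09 + 2.318605e+08/2 = 3.368e+09 Hz

BW=2.319e+08 Hz, fL=3.136e+09 Hz, fH=3.368e+09 Hz


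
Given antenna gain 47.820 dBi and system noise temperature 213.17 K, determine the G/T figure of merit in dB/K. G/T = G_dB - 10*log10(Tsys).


G/T = 47.820 - 10*log10(213.17) = 47.820 - 23.28726 = 24.53 dB/K

24.53 dB/K


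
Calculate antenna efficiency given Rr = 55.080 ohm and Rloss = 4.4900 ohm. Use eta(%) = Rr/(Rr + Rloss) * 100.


eta = 55.080 / (55.080 + 4.4900) * 100 = 92.46%

92.46%


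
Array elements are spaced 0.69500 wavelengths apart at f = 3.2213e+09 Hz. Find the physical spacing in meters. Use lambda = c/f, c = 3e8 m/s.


lambda = c / f = 3.0000e+08 / 3.2213e+09 = 0.09313010 m
d = 0.69500 * 0.09313010 = 0.06473 m

0.06473 m


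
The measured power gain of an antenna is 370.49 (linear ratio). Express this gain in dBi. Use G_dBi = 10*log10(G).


G_dBi = 10 * log10(370.49) = 25.69 dBi

25.69 dBi


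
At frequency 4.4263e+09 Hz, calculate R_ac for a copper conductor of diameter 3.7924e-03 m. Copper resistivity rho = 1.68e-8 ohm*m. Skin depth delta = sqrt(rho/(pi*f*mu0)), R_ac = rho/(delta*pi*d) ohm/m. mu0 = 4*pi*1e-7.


delta = sqrt(1.68e-8 / (pi * 4.4263e+09 * 4*pi*1e-7)) = 9.805152e-07 m
R_ac = 1.68e-8 / (9.805152e-07 * pi * 3.7924e-03) = 1.438 ohm/m

1.438 ohm/m


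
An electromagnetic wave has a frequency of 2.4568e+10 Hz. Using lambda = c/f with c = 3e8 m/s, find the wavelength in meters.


lambda = c / f = 3.0000e+08 / 2.4568e+10 = 0.01221 m

0.01221 m


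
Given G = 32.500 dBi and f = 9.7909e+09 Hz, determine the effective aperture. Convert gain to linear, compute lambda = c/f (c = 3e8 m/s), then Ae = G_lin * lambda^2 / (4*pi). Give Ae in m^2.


lambda = c / f = 3.0000e+08 / 9.7909e+09 = 0.03064070 m
G_linear = 10^(32.500/10) = 1778.279
Ae = G_linear * lambda^2 / (4*pi) = 1778.279 * 0.03064070^2 / (4*pi) = 0.1329 m^2

0.1329 m^2


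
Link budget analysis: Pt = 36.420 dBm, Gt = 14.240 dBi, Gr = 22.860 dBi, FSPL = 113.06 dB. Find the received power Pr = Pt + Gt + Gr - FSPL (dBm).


Pr = 36.420 + 14.240 + 22.860 - 113.06 = -39.54 dBm

-39.54 dBm


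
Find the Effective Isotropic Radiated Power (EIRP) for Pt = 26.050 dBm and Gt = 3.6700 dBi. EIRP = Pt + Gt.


EIRP = Pt + Gt = 26.050 + 3.6700 = 29.72 dBm

29.72 dBm


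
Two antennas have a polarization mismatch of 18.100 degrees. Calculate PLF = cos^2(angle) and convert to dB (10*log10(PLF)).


PLF_linear = cos^2(18.100 deg) = 0.9034802
PLF_dB = 10 * log10(0.9034802) = -0.4408 dB

-0.4408 dB


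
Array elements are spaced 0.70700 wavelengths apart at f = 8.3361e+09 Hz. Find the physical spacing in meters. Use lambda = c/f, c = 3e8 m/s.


lambda = c / f = 3.0000e+08 / 8.3361e+09 = 0.03598805 m
d = 0.70700 * 0.03598805 = 0.02544 m

0.02544 m


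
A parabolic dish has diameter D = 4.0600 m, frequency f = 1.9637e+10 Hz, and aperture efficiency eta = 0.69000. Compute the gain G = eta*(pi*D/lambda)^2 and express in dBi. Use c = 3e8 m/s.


lambda = c / f = 3.0000e+08 / 1.9637e+10 = 0.01527728 m
G_linear = 0.69000 * (pi * 4.0600 / 0.01527728)^2 = 480959.9
G_dBi = 10 * log10(480959.9) = 56.82 dBi

56.82 dBi


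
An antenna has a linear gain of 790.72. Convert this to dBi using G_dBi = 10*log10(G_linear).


G_dBi = 10 * log10(790.72) = 28.98 dBi

28.98 dBi


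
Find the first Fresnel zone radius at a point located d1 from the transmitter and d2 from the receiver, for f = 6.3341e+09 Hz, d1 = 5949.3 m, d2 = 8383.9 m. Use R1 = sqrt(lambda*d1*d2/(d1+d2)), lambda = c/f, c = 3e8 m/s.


lambda = c / f = 3.0000e+08 / 6.3341e+09 = 0.04736269 m
R1 = sqrt(0.04736269 * 5949.3 * 8383.9 / (5949.3 + 8383.9)) = 12.84 m

12.84 m


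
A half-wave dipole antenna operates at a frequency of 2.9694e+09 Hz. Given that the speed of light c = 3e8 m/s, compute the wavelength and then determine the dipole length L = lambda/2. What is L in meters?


lambda = c / f = 3.0000e+08 / 2.9694e+09 = 0.1010305 m
L = lambda / 2 = 0.1010305 / 2 = 0.05052 m

0.05052 m


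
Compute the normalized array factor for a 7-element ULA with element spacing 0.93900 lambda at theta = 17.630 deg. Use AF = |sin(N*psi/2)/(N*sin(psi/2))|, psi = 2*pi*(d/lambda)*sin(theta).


psi = 2*pi*0.93900*sin(17.630 deg) = 1.786900 rad
AF = |sin(7*1.786900/2) / (7*sin(1.786900/2))| = 5.322e-03

5.322e-03


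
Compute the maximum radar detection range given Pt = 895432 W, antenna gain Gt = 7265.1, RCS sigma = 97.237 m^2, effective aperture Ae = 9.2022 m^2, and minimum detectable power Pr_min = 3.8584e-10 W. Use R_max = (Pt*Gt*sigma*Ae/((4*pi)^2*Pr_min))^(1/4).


R^4 = 895432*7265.1*97.237*9.2022 / ((4*pi)^2 * 3.8584e-10) = 9.553675e+19
R_max = 9.553675e+19^0.25 = 98865 m

98865 m


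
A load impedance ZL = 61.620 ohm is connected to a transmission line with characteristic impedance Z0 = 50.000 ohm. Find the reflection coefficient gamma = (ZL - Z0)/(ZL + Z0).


gamma = (61.620 - 50.000) / (61.620 + 50.000) = 0.1041

0.1041


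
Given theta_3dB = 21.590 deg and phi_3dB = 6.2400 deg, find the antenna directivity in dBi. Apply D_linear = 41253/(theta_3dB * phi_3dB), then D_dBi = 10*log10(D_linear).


D_linear = 41253 / (21.590 * 6.2400) = 306.2092
D_dBi = 10 * log10(306.2092) = 24.86 dBi

24.86 dBi


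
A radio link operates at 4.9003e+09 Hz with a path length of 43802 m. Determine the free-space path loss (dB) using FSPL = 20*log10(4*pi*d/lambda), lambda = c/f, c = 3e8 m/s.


lambda = c / f = 3.0000e+08 / 4.9003e+09 = 0.06122074 m
FSPL = 20 * log10(4*pi*43802/0.06122074) = 139.1 dB

139.1 dB


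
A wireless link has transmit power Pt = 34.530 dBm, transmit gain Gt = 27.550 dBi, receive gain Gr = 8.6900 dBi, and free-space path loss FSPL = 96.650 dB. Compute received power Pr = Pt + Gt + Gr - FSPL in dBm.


Pr = 34.530 + 27.550 + 8.6900 - 96.650 = -25.88 dBm

-25.88 dBm


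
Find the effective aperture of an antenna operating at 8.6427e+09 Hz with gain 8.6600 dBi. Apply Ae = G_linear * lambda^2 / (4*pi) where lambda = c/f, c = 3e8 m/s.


lambda = c / f = 3.0000e+08 / 8.6427e+09 = 0.03471137 m
G_linear = 10^(8.6600/10) = 7.345139
Ae = G_linear * lambda^2 / (4*pi) = 7.345139 * 0.03471137^2 / (4*pi) = 7.043e-04 m^2

7.043e-04 m^2


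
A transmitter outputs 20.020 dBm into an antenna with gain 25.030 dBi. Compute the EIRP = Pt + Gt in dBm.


EIRP = Pt + Gt = 20.020 + 25.030 = 45.05 dBm

45.05 dBm


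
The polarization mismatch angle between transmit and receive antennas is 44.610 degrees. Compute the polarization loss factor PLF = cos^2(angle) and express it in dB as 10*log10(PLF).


PLF_linear = cos^2(44.610 deg) = 0.5068066
PLF_dB = 10 * log10(0.5068066) = -2.952 dB

-2.952 dB


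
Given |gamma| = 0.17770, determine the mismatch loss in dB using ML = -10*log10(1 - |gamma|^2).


ML = -10 * log10(1 - 0.17770^2) = -10 * log10(0.96842271) = 0.1394 dB

0.1394 dB


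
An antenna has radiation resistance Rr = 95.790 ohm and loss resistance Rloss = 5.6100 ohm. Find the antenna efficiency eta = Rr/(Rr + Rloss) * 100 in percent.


eta = 95.790 / (95.790 + 5.6100) * 100 = 94.47%

94.47%


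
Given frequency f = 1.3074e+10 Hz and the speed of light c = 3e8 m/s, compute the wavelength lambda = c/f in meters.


lambda = c / f = 3.0000e+08 / 1.3074e+10 = 0.02295 m

0.02295 m


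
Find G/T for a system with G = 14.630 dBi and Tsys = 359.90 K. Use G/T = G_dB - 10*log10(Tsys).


G/T = 14.630 - 10*log10(359.90) = 14.630 - 25.56182 = -10.93 dB/K

-10.93 dB/K


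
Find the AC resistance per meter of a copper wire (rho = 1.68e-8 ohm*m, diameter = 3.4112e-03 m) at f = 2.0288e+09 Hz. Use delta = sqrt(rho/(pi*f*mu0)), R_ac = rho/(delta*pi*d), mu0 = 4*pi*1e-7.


delta = sqrt(1.68e-8 / (pi * 2.0288e+09 * 4*pi*1e-7)) = 1.448289e-06 m
R_ac = 1.68e-8 / (1.448289e-06 * pi * 3.4112e-03) = 1.082 ohm/m

1.082 ohm/m


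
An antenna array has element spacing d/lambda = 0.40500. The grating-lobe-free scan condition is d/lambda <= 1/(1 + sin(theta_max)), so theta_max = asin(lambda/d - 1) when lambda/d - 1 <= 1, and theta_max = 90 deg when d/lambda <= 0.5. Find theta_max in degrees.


lambda/d - 1 = 1/0.40500 - 1 = 1.469136 >= 1
d/lambda <= 0.5, so the array can scan to endfire without grating lobes: theta_max = 90 deg

90 deg


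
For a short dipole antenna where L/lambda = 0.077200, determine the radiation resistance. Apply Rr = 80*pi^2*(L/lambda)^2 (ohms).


Rr = 80 * pi^2 * (0.077200)^2 = 80 * 9.869604 * 5.959840e-03 = 4.706 ohm

4.706 ohm
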